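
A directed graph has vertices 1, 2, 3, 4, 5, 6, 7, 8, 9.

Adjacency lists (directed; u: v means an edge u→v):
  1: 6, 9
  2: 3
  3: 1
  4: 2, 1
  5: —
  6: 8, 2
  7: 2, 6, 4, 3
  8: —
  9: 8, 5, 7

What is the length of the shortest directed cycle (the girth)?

4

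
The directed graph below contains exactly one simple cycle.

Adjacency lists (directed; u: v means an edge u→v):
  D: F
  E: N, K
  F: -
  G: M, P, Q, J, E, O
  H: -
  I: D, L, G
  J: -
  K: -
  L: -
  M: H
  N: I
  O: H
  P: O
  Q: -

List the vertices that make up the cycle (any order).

DFS with gray/black marking from I:
I gray
  D gray
    F gray
    F black
  D black
  L gray
  L black
  G gray
    M gray
      H gray
      H black
    M black
    P gray
      O gray
        O→H: H black — skip
      O black
    P black
    Q gray
    Q black
    J gray
    J black
    E gray
      N gray
        N→I: I is gray → back edge
Back edge closes the cycle I → G → E → N → I; its vertices are {E, G, I, N}.

E, G, I, N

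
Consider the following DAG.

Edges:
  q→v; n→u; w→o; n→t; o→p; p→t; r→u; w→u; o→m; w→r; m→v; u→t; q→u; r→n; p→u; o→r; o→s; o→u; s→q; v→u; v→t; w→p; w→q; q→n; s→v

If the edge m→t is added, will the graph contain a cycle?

Adding m→t creates a cycle iff t can already reach m.
Explore from t: no path reaches m. The graph stays acyclic.

No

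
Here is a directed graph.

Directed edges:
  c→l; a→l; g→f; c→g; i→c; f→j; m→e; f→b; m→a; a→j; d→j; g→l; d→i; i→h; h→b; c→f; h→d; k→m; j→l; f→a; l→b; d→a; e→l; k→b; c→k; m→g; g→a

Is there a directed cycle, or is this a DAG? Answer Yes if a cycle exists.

DFS with white/gray/black marking, starting from d:
d gray
  i gray
    h gray
      b gray
      b black
      h→d: d is gray → back edge
Back edge found, so a cycle exists: d → i → h → d.

Yes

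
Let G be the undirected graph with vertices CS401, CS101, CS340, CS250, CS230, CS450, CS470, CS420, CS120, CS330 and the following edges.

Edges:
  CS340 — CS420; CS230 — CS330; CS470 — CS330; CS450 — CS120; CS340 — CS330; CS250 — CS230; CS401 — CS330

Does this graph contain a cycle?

No

DFS, tracking each vertex's parent; an edge to a visited non-parent vertex closes a cycle.
Start from CS330:
visit CS330 (parent –)
  visit CS401 (parent CS330)
    CS401–CS330: parent, skip
  visit CS230 (parent CS330)
    visit CS250 (parent CS230)
      CS250–CS230: parent, skip
    CS230–CS330: parent, skip
  visit CS340 (parent CS330)
    CS340–CS330: parent, skip
    visit CS420 (parent CS340)
      CS420–CS340: parent, skip
  visit CS470 (parent CS330)
    CS470–CS330: parent, skip
visit CS101 (parent –)
visit CS450 (parent –)
  visit CS120 (parent CS450)
    CS120–CS450: parent, skip
No non-parent visited neighbor found — the graph is a forest.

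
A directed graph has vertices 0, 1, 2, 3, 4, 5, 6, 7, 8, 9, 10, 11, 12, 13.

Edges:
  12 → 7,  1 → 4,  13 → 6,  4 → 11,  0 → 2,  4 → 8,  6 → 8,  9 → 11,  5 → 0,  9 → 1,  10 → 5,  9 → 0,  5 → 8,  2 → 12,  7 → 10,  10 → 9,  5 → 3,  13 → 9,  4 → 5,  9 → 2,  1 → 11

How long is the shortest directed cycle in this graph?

5

For each vertex v, BFS finds the shortest path from v back to v.
The shortest such closed walk is 9 → 2 → 12 → 7 → 10 → 9, length 5.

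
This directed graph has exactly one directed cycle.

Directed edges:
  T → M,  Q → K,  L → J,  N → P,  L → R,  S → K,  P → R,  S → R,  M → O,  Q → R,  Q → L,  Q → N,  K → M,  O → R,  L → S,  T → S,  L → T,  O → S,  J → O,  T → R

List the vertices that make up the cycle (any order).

DFS with gray/black marking from K:
K gray
  M gray
    O gray
      R gray
      R black
      S gray
        S→K: K is gray → back edge
Back edge closes the cycle K → M → O → S → K; its vertices are {K, M, O, S}.

K, M, O, S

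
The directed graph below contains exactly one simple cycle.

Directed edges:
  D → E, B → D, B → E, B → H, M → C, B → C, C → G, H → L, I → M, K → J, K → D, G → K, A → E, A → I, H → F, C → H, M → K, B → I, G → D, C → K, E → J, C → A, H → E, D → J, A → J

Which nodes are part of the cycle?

A, C, I, M

DFS with gray/black marking from C:
C gray
  A gray
    E gray
      J gray
      J black
    E black
    A→J: J black — skip
    I gray
      M gray
        K gray
          K→J: J black — skip
          D gray
            D→J: J black — skip
            D→E: E black — skip
          D black
        K black
        M→C: C is gray → back edge
Back edge closes the cycle C → A → I → M → C; its vertices are {A, C, I, M}.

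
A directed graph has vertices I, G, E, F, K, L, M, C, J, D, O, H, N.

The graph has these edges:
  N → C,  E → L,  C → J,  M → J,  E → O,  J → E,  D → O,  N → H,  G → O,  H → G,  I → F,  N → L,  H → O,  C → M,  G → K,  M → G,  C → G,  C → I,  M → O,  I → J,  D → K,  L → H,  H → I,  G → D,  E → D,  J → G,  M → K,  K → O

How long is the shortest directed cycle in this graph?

5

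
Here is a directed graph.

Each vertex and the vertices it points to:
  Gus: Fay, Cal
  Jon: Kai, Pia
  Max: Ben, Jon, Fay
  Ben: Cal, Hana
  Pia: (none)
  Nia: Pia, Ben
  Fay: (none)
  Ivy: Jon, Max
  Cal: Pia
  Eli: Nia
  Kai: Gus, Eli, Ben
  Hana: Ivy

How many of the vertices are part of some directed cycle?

8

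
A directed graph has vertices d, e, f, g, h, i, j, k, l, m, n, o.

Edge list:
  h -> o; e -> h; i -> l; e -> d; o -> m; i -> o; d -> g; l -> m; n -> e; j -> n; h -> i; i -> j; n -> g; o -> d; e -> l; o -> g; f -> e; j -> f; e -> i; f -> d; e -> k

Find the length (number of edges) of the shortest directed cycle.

4

For each vertex v, BFS finds the shortest path from v back to v.
The shortest such closed walk is e → i → j → f → e, length 4.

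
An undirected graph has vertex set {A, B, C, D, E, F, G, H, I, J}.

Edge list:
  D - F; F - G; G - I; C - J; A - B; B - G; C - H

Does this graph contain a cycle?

DFS, tracking each vertex's parent; an edge to a visited non-parent vertex closes a cycle.
Start from C:
visit C (parent –)
  visit H (parent C)
    H–C: parent, skip
  visit J (parent C)
    J–C: parent, skip
visit A (parent –)
  visit B (parent A)
    B–A: parent, skip
    visit G (parent B)
      visit F (parent G)
        visit D (parent F)
          D–F: parent, skip
        F–G: parent, skip
      visit I (parent G)
        I–G: parent, skip
      G–B: parent, skip
visit E (parent –)
No non-parent visited neighbor found — the graph is a forest.

No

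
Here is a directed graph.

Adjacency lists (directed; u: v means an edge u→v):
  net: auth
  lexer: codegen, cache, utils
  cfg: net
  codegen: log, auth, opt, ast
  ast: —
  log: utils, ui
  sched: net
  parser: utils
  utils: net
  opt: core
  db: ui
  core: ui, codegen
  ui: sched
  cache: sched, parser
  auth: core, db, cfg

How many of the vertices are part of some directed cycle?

A vertex is on a directed cycle iff it belongs to a strongly connected component of size ≥ 2 (or has a self-loop).
The vertices on cycles are {db, ui, cfg, log, net, opt, auth, core, sched, utils, codegen} — 11 in total.

11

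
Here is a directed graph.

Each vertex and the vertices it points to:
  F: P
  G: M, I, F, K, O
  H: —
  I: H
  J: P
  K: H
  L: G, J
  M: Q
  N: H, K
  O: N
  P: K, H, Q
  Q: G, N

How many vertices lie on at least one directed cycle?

5

A vertex is on a directed cycle iff it belongs to a strongly connected component of size ≥ 2 (or has a self-loop).
The vertices on cycles are {F, G, M, P, Q} — 5 in total.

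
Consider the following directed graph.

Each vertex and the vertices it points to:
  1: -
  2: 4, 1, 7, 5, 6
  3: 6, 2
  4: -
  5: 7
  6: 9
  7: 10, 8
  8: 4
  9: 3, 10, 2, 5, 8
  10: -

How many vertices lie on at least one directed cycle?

4

A vertex is on a directed cycle iff it belongs to a strongly connected component of size ≥ 2 (or has a self-loop).
The vertices on cycles are {2, 3, 6, 9} — 4 in total.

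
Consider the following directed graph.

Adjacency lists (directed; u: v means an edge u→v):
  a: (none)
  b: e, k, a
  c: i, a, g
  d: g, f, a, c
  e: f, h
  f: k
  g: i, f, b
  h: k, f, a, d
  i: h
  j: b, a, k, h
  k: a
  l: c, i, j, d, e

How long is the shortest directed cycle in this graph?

For each vertex v, BFS finds the shortest path from v back to v.
The shortest such closed walk is d → g → i → h → d, length 4.

4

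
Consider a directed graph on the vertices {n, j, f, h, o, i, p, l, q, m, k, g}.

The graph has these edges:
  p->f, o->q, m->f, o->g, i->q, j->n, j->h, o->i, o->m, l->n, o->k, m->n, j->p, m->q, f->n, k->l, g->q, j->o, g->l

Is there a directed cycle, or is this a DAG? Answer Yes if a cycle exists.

DFS with white/gray/black marking, starting from l:
l gray
  n gray
  n black
l black
j gray
  j→n: n black — skip
  h gray
  h black
  p gray
    f gray
      f→n: n black — skip
    f black
  p black
  o gray
    q gray
    q black
    i gray
      i→q: q black — skip
    i black
    m gray
      m→n: n black — skip
      m→q: q black — skip
      m→f: f black — skip
    m black
    k gray
      k→l: l black — skip
    k black
    g gray
      g→l: l black — skip
      g→q: q black — skip
    g black
  o black
j black
Every edge goes to a white or black vertex — no back edge, so the graph is acyclic.

No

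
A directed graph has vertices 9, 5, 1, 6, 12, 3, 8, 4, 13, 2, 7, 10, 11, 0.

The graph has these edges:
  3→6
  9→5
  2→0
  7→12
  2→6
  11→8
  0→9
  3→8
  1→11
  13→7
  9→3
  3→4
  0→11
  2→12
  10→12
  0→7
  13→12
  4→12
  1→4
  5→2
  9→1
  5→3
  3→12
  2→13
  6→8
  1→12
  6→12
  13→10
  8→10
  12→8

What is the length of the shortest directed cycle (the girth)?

3

For each vertex v, BFS finds the shortest path from v back to v.
The shortest such closed walk is 10 → 12 → 8 → 10, length 3.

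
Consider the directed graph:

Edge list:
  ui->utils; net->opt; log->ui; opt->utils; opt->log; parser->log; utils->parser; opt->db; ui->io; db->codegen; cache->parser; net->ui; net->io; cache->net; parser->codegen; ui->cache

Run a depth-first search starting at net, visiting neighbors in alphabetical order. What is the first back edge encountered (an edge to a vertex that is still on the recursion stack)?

cache->net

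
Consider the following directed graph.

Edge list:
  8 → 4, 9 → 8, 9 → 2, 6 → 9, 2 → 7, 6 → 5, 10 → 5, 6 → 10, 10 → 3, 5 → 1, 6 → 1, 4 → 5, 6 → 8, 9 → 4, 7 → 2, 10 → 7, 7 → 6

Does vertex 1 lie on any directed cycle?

1 lies on a cycle iff there is a path from 1 back to itself.
Exploring from 1, it never reaches itself; equivalently, its strongly connected component is a singleton.

No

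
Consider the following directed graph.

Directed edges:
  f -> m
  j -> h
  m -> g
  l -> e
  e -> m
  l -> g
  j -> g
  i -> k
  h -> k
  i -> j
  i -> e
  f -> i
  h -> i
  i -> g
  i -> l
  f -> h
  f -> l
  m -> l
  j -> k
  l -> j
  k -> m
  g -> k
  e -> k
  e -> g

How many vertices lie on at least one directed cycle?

8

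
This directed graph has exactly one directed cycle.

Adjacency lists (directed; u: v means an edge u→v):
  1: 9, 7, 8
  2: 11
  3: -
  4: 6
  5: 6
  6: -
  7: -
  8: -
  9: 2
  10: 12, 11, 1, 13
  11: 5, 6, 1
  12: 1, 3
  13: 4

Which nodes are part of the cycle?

1, 2, 9, 11

DFS with gray/black marking from 11:
11 gray
  5 gray
    6 gray
    6 black
  5 black
  11→6: 6 black — skip
  1 gray
    9 gray
      2 gray
        2→11: 11 is gray → back edge
Back edge closes the cycle 11 → 1 → 9 → 2 → 11; its vertices are {1, 2, 9, 11}.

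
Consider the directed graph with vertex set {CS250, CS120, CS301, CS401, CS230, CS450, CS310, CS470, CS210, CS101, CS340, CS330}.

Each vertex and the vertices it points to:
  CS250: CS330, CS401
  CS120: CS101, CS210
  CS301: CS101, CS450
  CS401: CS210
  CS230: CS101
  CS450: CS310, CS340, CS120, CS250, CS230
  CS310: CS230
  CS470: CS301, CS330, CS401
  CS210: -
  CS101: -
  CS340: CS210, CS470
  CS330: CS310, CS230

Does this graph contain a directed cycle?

Yes

DFS with white/gray/black marking, starting from CS301:
CS301 gray
  CS101 gray
  CS101 black
  CS450 gray
    CS310 gray
      CS230 gray
        CS230→CS101: CS101 black — skip
      CS230 black
    CS310 black
    CS340 gray
      CS210 gray
      CS210 black
      CS470 gray
        CS470→CS301: CS301 is gray → back edge
Back edge found, so a cycle exists: CS301 → CS450 → CS340 → CS470 → CS301.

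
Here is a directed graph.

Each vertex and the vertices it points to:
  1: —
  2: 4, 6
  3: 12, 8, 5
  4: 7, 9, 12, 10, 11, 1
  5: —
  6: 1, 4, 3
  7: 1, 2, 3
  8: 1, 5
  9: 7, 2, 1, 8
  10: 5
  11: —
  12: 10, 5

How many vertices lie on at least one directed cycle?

5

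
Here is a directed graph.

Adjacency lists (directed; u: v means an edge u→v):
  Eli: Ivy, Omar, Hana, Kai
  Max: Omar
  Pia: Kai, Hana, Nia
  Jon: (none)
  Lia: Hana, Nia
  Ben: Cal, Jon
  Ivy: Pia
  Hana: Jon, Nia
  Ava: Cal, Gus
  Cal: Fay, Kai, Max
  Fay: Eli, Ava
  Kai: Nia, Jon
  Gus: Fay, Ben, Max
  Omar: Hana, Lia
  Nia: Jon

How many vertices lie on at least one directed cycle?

A vertex is on a directed cycle iff it belongs to a strongly connected component of size ≥ 2 (or has a self-loop).
The vertices on cycles are {Ava, Ben, Cal, Fay, Gus} — 5 in total.

5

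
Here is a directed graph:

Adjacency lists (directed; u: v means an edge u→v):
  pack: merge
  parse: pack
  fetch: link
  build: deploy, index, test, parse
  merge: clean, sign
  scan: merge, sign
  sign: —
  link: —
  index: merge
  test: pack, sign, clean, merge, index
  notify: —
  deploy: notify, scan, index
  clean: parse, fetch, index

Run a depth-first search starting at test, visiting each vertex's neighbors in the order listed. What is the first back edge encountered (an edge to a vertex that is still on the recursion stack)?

parse->pack

DFS from test (visiting each vertex's neighbors in the order listed); mark gray on enter, black on exit:
test gray
  pack gray
    merge gray
      clean gray
        parse gray
          parse→pack: pack is gray → back edge
First back edge: parse → pack.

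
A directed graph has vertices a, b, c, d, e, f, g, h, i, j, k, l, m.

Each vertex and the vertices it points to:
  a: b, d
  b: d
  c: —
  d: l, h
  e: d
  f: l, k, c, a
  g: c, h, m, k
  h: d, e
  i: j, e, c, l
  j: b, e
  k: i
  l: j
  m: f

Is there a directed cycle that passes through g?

No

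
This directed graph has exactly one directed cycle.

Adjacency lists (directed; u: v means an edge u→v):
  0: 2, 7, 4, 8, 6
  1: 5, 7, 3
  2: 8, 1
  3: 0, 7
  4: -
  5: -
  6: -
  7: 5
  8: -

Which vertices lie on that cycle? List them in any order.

0, 1, 2, 3

DFS with gray/black marking from 3:
3 gray
  0 gray
    2 gray
      8 gray
      8 black
      1 gray
        5 gray
        5 black
        7 gray
          7→5: 5 black — skip
        7 black
        1→3: 3 is gray → back edge
Back edge closes the cycle 3 → 0 → 2 → 1 → 3; its vertices are {0, 1, 2, 3}.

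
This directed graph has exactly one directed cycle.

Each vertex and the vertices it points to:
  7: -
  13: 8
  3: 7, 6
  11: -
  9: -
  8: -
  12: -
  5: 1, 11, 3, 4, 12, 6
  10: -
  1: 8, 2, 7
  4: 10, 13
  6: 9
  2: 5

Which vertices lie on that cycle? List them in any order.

1, 2, 5

DFS with gray/black marking from 5:
5 gray
  1 gray
    8 gray
    8 black
    2 gray
      2→5: 5 is gray → back edge
Back edge closes the cycle 5 → 1 → 2 → 5; its vertices are {1, 2, 5}.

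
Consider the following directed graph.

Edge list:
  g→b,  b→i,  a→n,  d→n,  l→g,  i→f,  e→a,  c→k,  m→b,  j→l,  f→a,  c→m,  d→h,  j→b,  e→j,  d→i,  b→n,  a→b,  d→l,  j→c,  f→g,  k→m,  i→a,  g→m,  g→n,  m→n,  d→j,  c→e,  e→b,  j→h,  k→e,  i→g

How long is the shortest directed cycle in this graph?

For each vertex v, BFS finds the shortest path from v back to v.
The shortest such closed walk is j → c → e → j, length 3.

3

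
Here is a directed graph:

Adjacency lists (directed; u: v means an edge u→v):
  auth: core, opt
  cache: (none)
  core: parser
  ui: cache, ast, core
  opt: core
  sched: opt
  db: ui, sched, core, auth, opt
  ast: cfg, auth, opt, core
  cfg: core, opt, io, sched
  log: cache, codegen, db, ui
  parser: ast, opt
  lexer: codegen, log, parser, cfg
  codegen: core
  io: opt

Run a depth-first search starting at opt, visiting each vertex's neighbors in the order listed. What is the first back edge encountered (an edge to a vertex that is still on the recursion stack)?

cfg->core

DFS from opt (visiting each vertex's neighbors in the order listed); mark gray on enter, black on exit:
opt gray
  core gray
    parser gray
      ast gray
        cfg gray
          cfg→core: core is gray → back edge
First back edge: cfg → core.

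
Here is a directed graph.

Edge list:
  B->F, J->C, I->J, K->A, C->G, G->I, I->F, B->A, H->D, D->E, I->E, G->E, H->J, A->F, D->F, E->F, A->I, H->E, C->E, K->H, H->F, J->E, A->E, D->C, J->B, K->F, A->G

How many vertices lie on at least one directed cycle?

6

A vertex is on a directed cycle iff it belongs to a strongly connected component of size ≥ 2 (or has a self-loop).
The vertices on cycles are {A, B, C, G, I, J} — 6 in total.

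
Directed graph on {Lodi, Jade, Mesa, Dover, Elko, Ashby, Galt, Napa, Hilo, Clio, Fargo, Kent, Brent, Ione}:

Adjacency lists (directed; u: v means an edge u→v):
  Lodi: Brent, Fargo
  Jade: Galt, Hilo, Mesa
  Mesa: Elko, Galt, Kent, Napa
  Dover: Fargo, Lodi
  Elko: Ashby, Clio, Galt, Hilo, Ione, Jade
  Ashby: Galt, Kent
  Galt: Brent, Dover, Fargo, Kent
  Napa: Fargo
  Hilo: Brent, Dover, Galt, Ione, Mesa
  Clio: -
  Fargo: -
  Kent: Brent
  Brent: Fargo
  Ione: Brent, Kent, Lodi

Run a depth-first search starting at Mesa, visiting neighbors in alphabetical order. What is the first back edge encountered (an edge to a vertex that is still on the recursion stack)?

Hilo->Mesa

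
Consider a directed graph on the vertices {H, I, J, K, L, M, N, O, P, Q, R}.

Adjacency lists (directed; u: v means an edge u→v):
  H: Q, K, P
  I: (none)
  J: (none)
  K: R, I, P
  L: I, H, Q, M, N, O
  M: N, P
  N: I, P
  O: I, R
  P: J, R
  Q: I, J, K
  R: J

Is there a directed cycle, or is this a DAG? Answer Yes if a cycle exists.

DFS with white/gray/black marking, starting from K:
K gray
  R gray
    J gray
    J black
  R black
  I gray
  I black
  P gray
    P→J: J black — skip
    P→R: R black — skip
  P black
K black
H gray
  Q gray
    Q→I: I black — skip
    Q→J: J black — skip
    Q→K: K black — skip
  Q black
  H→K: K black — skip
  H→P: P black — skip
H black
L gray
  L→I: I black — skip
  L→H: H black — skip
  L→Q: Q black — skip
  M gray
    N gray
      N→I: I black — skip
      N→P: P black — skip
    N black
    M→P: P black — skip
  M black
  L→N: N black — skip
  O gray
    O→I: I black — skip
    O→R: R black — skip
  O black
L black
Every edge goes to a white or black vertex — no back edge, so the graph is acyclic.

No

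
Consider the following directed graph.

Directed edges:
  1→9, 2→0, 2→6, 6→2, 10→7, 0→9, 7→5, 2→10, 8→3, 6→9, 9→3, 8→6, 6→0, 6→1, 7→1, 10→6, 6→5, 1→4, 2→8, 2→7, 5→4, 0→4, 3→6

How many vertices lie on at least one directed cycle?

9

A vertex is on a directed cycle iff it belongs to a strongly connected component of size ≥ 2 (or has a self-loop).
The vertices on cycles are {0, 1, 2, 3, 6, 7, 8, 9, 10} — 9 in total.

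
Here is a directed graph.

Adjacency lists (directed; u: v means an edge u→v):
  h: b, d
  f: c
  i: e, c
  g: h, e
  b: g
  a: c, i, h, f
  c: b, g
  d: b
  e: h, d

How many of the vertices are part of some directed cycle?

A vertex is on a directed cycle iff it belongs to a strongly connected component of size ≥ 2 (or has a self-loop).
The vertices on cycles are {b, d, e, g, h} — 5 in total.

5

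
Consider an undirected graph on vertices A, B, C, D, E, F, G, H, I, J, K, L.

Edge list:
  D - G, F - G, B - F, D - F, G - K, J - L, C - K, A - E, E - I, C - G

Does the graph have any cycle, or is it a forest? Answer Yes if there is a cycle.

DFS, tracking each vertex's parent; an edge to a visited non-parent vertex closes a cycle.
Start from I:
visit I (parent –)
  visit E (parent I)
    visit A (parent E)
      A–E: parent, skip
    E–I: parent, skip
visit B (parent –)
  visit F (parent B)
    visit G (parent F)
      G–F: parent, skip
      visit C (parent G)
        visit K (parent C)
          K–G: G visited and ≠ parent → cycle
Cycle: G – C – K – G.

Yes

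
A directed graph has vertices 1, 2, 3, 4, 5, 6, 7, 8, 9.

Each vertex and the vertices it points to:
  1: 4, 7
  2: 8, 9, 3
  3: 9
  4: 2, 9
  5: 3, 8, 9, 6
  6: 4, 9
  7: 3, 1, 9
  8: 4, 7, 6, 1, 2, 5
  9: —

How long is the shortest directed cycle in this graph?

2

For each vertex v, BFS finds the shortest path from v back to v.
The shortest such closed walk is 5 → 8 → 5, length 2.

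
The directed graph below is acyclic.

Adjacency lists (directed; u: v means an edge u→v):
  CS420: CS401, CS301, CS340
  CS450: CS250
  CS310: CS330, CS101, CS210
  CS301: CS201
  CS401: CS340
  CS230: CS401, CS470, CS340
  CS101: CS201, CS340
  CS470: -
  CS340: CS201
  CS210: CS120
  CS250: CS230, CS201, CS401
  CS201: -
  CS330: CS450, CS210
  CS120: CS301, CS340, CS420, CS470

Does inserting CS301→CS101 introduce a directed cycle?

Adding CS301→CS101 creates a cycle iff CS101 can already reach CS301.
Explore from CS101: no path reaches CS301. The graph stays acyclic.

No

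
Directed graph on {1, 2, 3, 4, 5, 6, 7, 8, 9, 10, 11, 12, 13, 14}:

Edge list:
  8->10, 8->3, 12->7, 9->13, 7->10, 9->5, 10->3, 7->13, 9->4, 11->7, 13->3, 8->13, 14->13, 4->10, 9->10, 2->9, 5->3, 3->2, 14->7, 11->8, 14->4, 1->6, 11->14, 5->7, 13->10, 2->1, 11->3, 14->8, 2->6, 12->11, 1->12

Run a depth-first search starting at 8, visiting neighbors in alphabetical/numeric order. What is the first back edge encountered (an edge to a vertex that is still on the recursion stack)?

DFS from 8 (visiting neighbors in alphabetical/numeric order); mark gray on enter, black on exit:
8 gray
  3 gray
    2 gray
      1 gray
        6 gray
        6 black
        12 gray
          7 gray
            10 gray
              10→3: 3 is gray → back edge
First back edge: 10 → 3.

10→3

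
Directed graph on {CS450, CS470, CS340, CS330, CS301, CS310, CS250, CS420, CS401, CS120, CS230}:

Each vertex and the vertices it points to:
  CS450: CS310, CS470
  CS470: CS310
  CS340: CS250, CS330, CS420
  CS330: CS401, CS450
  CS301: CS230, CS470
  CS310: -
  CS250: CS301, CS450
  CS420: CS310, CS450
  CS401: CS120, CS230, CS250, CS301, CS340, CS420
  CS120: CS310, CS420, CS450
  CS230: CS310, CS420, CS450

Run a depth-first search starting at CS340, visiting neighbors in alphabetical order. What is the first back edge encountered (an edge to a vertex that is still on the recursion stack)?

CS401→CS340

DFS from CS340 (visiting neighbors in alphabetical order); mark gray on enter, black on exit:
CS340 gray
  CS250 gray
    CS301 gray
      CS230 gray
        CS310 gray
        CS310 black
        CS420 gray
          CS420→CS310: CS310 black — skip
          CS450 gray
            CS450→CS310: CS310 black — skip
            CS470 gray
              CS470→CS310: CS310 black — skip
            CS470 black
          CS450 black
        CS420 black
        CS230→CS450: CS450 black — skip
      CS230 black
      CS301→CS470: CS470 black — skip
    CS301 black
    CS250→CS450: CS450 black — skip
  CS250 black
  CS330 gray
    CS401 gray
      CS120 gray
        CS120→CS310: CS310 black — skip
        CS120→CS420: CS420 black — skip
        CS120→CS450: CS450 black — skip
      CS120 black
      CS401→CS230: CS230 black — skip
      CS401→CS250: CS250 black — skip
      CS401→CS301: CS301 black — skip
      CS401→CS340: CS340 is gray → back edge
First back edge: CS401 → CS340.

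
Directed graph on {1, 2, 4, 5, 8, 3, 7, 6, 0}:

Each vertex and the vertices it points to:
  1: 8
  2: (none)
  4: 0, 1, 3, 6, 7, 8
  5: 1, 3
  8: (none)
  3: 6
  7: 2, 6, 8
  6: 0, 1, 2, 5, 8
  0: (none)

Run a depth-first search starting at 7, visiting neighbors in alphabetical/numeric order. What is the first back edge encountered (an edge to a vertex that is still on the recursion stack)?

3->6

DFS from 7 (visiting neighbors in alphabetical/numeric order); mark gray on enter, black on exit:
7 gray
  2 gray
  2 black
  6 gray
    0 gray
    0 black
    1 gray
      8 gray
      8 black
    1 black
    6→2: 2 black — skip
    5 gray
      5→1: 1 black — skip
      3 gray
        3→6: 6 is gray → back edge
First back edge: 3 → 6.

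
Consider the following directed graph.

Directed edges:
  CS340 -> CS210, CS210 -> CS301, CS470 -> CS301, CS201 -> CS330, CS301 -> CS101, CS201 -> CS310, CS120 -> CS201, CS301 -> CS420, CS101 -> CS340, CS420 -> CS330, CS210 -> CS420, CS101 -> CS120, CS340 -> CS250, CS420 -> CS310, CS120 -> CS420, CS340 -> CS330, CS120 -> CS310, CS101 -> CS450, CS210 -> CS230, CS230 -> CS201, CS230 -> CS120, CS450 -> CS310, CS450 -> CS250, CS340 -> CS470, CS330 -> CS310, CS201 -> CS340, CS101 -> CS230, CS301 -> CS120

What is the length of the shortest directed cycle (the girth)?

4

For each vertex v, BFS finds the shortest path from v back to v.
The shortest such closed walk is CS101 → CS340 → CS210 → CS301 → CS101, length 4.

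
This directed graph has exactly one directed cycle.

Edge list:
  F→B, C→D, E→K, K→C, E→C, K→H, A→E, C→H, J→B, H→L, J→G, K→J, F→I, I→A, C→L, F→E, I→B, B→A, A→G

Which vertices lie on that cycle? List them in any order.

DFS with gray/black marking from E:
E gray
  K gray
    J gray
      B gray
        A gray
          G gray
          G black
          A→E: E is gray → back edge
Back edge closes the cycle E → K → J → B → A → E; its vertices are {A, B, E, J, K}.

A, B, E, J, K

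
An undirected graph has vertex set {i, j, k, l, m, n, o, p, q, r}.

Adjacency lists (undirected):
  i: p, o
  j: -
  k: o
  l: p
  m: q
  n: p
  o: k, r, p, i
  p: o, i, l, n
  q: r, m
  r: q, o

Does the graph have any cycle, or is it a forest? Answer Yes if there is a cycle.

Yes

DFS, tracking each vertex's parent; an edge to a visited non-parent vertex closes a cycle.
Start from p:
visit p (parent –)
  visit o (parent p)
    visit k (parent o)
      k–o: parent, skip
    visit r (parent o)
      visit q (parent r)
        q–r: parent, skip
        visit m (parent q)
          m–q: parent, skip
      r–o: parent, skip
    o–p: parent, skip
    visit i (parent o)
      i–p: p visited and ≠ parent → cycle
Cycle: p – o – i – p.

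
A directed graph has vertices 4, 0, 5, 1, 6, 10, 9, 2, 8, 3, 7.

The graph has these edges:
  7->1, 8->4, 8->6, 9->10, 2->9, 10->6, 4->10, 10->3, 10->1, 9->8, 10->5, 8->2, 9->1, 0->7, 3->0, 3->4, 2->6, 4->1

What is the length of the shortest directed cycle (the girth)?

For each vertex v, BFS finds the shortest path from v back to v.
The shortest such closed walk is 9 → 8 → 2 → 9, length 3.

3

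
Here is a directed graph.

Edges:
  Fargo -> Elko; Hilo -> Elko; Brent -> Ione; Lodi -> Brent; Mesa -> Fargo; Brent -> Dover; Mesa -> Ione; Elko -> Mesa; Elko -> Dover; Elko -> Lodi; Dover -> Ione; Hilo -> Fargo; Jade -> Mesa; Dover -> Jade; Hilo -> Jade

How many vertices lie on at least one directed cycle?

A vertex is on a directed cycle iff it belongs to a strongly connected component of size ≥ 2 (or has a self-loop).
The vertices on cycles are {Elko, Jade, Lodi, Mesa, Brent, Dover, Fargo} — 7 in total.

7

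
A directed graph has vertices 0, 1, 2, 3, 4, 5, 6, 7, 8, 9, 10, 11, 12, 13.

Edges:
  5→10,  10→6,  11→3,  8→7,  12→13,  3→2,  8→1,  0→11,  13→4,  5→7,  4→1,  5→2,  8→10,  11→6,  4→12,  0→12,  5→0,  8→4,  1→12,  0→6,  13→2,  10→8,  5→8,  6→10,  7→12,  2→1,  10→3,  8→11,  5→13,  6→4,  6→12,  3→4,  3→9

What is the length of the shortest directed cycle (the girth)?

For each vertex v, BFS finds the shortest path from v back to v.
The shortest such closed walk is 10 → 8 → 10, length 2.

2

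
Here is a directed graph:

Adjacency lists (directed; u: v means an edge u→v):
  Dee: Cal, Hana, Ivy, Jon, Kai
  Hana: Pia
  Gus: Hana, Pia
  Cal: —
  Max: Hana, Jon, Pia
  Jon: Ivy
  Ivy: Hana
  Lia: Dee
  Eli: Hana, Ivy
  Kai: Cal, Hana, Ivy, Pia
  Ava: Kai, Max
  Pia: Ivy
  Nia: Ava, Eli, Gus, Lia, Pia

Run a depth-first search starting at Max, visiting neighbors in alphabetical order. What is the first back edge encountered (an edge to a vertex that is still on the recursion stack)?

DFS from Max (visiting neighbors in alphabetical order); mark gray on enter, black on exit:
Max gray
  Hana gray
    Pia gray
      Ivy gray
        Ivy→Hana: Hana is gray → back edge
First back edge: Ivy → Hana.

Ivy->Hana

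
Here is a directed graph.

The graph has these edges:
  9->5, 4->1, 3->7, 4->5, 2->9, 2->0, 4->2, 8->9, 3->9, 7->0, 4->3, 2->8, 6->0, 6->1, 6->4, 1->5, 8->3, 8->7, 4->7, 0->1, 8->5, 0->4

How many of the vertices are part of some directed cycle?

6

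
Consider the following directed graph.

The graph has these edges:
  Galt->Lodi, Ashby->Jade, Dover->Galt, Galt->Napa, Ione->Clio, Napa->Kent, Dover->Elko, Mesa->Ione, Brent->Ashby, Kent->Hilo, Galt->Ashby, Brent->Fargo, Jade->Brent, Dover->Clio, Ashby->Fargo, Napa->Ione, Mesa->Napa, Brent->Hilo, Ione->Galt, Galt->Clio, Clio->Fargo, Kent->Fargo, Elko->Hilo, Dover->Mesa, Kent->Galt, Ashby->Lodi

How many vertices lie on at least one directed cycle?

7

A vertex is on a directed cycle iff it belongs to a strongly connected component of size ≥ 2 (or has a self-loop).
The vertices on cycles are {Galt, Ione, Jade, Kent, Napa, Ashby, Brent} — 7 in total.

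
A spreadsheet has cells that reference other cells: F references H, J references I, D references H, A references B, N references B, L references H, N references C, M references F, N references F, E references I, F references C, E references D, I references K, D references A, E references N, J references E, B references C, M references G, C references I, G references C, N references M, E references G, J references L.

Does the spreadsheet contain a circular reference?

No

DFS with white/gray/black marking, starting from A:
A gray
  B gray
    C gray
      I gray
        K gray
        K black
      I black
    C black
  B black
A black
D gray
  H gray
  H black
  D→A: A black — skip
D black
E gray
  G gray
    G→C: C black — skip
  G black
  E→I: I black — skip
  E→D: D black — skip
  N gray
    N→B: B black — skip
    M gray
      M→G: G black — skip
      F gray
        F→H: H black — skip
        F→C: C black — skip
      F black
    M black
    N→C: C black — skip
    N→F: F black — skip
  N black
E black
J gray
  L gray
    L→H: H black — skip
  L black
  J→E: E black — skip
  J→I: I black — skip
J black
Every edge goes to a white or black vertex — no back edge, so the graph is acyclic.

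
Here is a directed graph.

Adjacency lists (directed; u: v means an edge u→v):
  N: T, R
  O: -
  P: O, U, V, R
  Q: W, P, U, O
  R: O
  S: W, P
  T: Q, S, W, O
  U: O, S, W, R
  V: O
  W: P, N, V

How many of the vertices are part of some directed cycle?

A vertex is on a directed cycle iff it belongs to a strongly connected component of size ≥ 2 (or has a self-loop).
The vertices on cycles are {N, P, Q, S, T, U, W} — 7 in total.

7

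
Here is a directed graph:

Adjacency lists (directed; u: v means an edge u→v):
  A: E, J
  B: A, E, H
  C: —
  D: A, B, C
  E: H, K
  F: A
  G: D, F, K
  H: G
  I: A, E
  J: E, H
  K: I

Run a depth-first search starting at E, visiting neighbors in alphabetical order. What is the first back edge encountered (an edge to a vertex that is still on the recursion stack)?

DFS from E (visiting neighbors in alphabetical order); mark gray on enter, black on exit:
E gray
  H gray
    G gray
      D gray
        A gray
          A→E: E is gray → back edge
First back edge: A → E.

A->E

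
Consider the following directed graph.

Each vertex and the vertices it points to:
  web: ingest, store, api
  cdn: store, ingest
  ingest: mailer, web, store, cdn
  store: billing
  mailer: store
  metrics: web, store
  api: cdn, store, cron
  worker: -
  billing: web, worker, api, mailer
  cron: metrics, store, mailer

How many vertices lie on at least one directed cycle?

A vertex is on a directed cycle iff it belongs to a strongly connected component of size ≥ 2 (or has a self-loop).
The vertices on cycles are {api, cdn, web, cron, store, ingest, mailer, billing, metrics} — 9 in total.

9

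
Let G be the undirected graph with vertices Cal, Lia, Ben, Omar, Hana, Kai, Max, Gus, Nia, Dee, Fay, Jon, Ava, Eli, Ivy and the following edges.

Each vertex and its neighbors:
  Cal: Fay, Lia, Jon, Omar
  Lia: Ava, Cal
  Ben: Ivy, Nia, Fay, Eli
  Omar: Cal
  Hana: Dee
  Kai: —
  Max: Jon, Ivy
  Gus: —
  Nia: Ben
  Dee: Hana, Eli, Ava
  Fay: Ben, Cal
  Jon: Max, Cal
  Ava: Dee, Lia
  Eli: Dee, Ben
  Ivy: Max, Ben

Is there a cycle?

DFS, tracking each vertex's parent; an edge to a visited non-parent vertex closes a cycle.
Start from Dee:
visit Dee (parent –)
  visit Hana (parent Dee)
    Hana–Dee: parent, skip
  visit Eli (parent Dee)
    Eli–Dee: parent, skip
    visit Ben (parent Eli)
      visit Ivy (parent Ben)
        visit Max (parent Ivy)
          visit Jon (parent Max)
            Jon–Max: parent, skip
            visit Cal (parent Jon)
              visit Fay (parent Cal)
                Fay–Ben: Ben visited and ≠ parent → cycle
Cycle: Ben – Ivy – Max – Jon – Cal – Fay – Ben.

Yes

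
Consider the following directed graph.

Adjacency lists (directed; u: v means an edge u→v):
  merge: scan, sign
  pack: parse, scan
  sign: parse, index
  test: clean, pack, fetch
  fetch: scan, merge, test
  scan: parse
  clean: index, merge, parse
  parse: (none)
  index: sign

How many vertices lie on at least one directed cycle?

A vertex is on a directed cycle iff it belongs to a strongly connected component of size ≥ 2 (or has a self-loop).
The vertices on cycles are {sign, test, fetch, index} — 4 in total.

4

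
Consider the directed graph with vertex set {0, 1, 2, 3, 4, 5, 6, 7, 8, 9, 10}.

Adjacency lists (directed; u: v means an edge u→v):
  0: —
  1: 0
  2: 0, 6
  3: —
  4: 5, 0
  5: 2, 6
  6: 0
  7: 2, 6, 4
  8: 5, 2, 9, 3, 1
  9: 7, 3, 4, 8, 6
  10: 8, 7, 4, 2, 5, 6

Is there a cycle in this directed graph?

Yes

DFS with white/gray/black marking, starting from 0:
0 gray
0 black
1 gray
  1→0: 0 black — skip
1 black
2 gray
  2→0: 0 black — skip
  6 gray
    6→0: 0 black — skip
  6 black
2 black
3 gray
3 black
4 gray
  5 gray
    5→2: 2 black — skip
    5→6: 6 black — skip
  5 black
  4→0: 0 black — skip
4 black
7 gray
  7→2: 2 black — skip
  7→6: 6 black — skip
  7→4: 4 black — skip
7 black
8 gray
  8→5: 5 black — skip
  8→2: 2 black — skip
  9 gray
    9→7: 7 black — skip
    9→3: 3 black — skip
    9→4: 4 black — skip
    9→8: 8 is gray → back edge
Back edge found, so a cycle exists: 8 → 9 → 8.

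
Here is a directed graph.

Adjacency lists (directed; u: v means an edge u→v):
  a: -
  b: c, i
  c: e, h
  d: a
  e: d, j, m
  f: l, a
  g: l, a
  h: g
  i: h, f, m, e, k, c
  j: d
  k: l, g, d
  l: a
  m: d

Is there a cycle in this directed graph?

No

DFS with white/gray/black marking, starting from f:
f gray
  l gray
    a gray
    a black
  l black
  f→a: a black — skip
f black
b gray
  c gray
    e gray
      d gray
        d→a: a black — skip
      d black
      j gray
        j→d: d black — skip
      j black
      m gray
        m→d: d black — skip
      m black
    e black
    h gray
      g gray
        g→l: l black — skip
        g→a: a black — skip
      g black
    h black
  c black
  i gray
    i→h: h black — skip
    i→f: f black — skip
    i→m: m black — skip
    i→e: e black — skip
    k gray
      k→l: l black — skip
      k→g: g black — skip
      k→d: d black — skip
    k black
    i→c: c black — skip
  i black
b black
Every edge goes to a white or black vertex — no back edge, so the graph is acyclic.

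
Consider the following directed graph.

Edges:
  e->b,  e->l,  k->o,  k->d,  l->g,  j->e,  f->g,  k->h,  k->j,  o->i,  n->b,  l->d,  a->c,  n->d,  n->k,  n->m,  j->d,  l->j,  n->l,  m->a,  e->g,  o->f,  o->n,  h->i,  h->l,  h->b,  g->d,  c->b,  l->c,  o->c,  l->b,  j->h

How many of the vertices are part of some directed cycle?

A vertex is on a directed cycle iff it belongs to a strongly connected component of size ≥ 2 (or has a self-loop).
The vertices on cycles are {e, h, j, k, l, n, o} — 7 in total.

7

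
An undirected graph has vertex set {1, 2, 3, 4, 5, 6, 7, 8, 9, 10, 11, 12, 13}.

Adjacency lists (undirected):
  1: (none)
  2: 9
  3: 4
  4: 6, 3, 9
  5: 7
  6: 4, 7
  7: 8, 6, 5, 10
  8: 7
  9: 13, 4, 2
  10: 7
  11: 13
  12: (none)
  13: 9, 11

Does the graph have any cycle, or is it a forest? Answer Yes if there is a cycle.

No

DFS, tracking each vertex's parent; an edge to a visited non-parent vertex closes a cycle.
Start from 6:
visit 6 (parent –)
  visit 4 (parent 6)
    4–6: parent, skip
    visit 3 (parent 4)
      3–4: parent, skip
    visit 9 (parent 4)
      visit 13 (parent 9)
        13–9: parent, skip
        visit 11 (parent 13)
          11–13: parent, skip
      9–4: parent, skip
      visit 2 (parent 9)
        2–9: parent, skip
  visit 7 (parent 6)
    visit 8 (parent 7)
      8–7: parent, skip
    7–6: parent, skip
    visit 5 (parent 7)
      5–7: parent, skip
    visit 10 (parent 7)
      10–7: parent, skip
visit 1 (parent –)
visit 12 (parent –)
No non-parent visited neighbor found — the graph is a forest.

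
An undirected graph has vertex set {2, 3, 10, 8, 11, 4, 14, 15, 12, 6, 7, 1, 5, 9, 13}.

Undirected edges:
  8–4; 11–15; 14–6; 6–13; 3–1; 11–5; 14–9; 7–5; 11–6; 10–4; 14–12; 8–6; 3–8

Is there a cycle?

DFS, tracking each vertex's parent; an edge to a visited non-parent vertex closes a cycle.
Start from 10:
visit 10 (parent –)
  visit 4 (parent 10)
    visit 8 (parent 4)
      8–4: parent, skip
      visit 3 (parent 8)
        3–8: parent, skip
        visit 1 (parent 3)
          1–3: parent, skip
      visit 6 (parent 8)
        visit 14 (parent 6)
          14–6: parent, skip
          visit 9 (parent 14)
            9–14: parent, skip
          visit 12 (parent 14)
            12–14: parent, skip
        visit 13 (parent 6)
          13–6: parent, skip
        6–8: parent, skip
        visit 11 (parent 6)
          visit 15 (parent 11)
            15–11: parent, skip
          visit 5 (parent 11)
            visit 7 (parent 5)
              7–5: parent, skip
            5–11: parent, skip
          11–6: parent, skip
    4–10: parent, skip
visit 2 (parent –)
No non-parent visited neighbor found — the graph is a forest.

No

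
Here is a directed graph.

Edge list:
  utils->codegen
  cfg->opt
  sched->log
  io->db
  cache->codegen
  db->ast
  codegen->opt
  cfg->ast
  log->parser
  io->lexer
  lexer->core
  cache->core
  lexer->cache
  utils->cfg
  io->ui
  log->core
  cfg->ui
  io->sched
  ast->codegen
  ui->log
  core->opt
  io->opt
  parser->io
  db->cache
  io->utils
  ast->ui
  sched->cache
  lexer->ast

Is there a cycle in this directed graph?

Yes

DFS with white/gray/black marking, starting from ui:
ui gray
  log gray
    core gray
      opt gray
      opt black
    core black
    parser gray
      io gray
        lexer gray
          ast gray
            codegen gray
              codegen→opt: opt black — skip
            codegen black
            ast→ui: ui is gray → back edge
Back edge found, so a cycle exists: ui → log → parser → io → lexer → ast → ui.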